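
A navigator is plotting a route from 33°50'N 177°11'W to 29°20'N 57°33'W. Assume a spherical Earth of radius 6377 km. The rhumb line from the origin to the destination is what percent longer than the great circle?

7.5%

Great circle: σ = 1.6562 rad → d_gc = Rσ = 10561.6 km
Rhumb: Δφ = -0.0785, Δλ = +2.0880, Δψ = -0.0922, q = Δφ/Δψ = 0.8515 → d_rh = R√(Δφ²+q²Δλ²) = 11348.8 km
Excess = (11348.8 − 10561.6) / 10561.6 = 787.2 / 10561.6 = 7.453% ≈ 7.5%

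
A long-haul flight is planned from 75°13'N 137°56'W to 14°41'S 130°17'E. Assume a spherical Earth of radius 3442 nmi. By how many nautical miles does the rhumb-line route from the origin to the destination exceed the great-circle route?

294 nmi

Great circle: cos σ = sin φ₁ sin φ₂ + cos φ₁ cos φ₂ cos Δλ,  σ = 1.8263 rad → d_gc = 6286.2 nmi
Rhumb line: Δψ = -2.3014, q = Δφ/Δψ = 0.6818, d_rh = R√(Δφ²+q²Δλ²) = 6580.2 nmi
Excess = 6580.2 − 6286.2 = 294.0 ≈ 294 nmi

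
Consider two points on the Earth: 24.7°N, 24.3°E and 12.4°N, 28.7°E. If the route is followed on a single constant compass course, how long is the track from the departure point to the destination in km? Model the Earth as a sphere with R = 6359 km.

1441 km

Rhumb course C = atan2(Δλ, Δψ) with Δψ = ln[tan(π/4+φ₂/2)/tan(π/4+φ₁/2)] = -0.2270, Δλ = +0.0768 → C = 161.31°
d = R·|Δφ| / |cos C| = 6359·0.21468 / 0.94725 = 1441 km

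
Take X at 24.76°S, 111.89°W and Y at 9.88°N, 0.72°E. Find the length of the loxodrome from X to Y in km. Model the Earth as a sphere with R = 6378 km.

Rhumb course C = atan2(Δλ, Δψ) with Δψ = ln[tan(π/4+φ₂/2)/tan(π/4+φ₁/2)] = +0.6196, Δλ = +1.9654 → C = 72.50°
d = R·|Δφ| / |cos C| = 6378·0.60458 / 0.30065 = 12826 km

12826 km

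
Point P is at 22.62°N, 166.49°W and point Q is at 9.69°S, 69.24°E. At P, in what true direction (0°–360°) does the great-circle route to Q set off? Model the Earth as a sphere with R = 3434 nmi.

θ = atan2( sin Δλ·cos φ₂ ,  cos φ₁ sin φ₂ − sin φ₁ cos φ₂ cos Δλ )
  = atan2(-0.8146, +0.0581) = 274.08°

274.1°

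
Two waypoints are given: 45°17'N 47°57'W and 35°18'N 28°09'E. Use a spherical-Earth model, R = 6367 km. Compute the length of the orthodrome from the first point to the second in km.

cos σ = sin φ₁ sin φ₂ + cos φ₁ cos φ₂ cos Δλ
      = sin(45.28°)sin(35.30°) + cos(45.28°)cos(35.30°)cos(76.10°) = 0.5486
σ = 56.731° → d = Rσ = 6367·0.99014 = 6304 km

6304 km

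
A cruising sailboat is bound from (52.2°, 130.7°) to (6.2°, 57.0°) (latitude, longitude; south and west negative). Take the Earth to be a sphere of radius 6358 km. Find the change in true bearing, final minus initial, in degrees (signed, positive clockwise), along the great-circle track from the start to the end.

-43.3°

Initial bearing θ₁ = atan2(sin Δλ cos φ₂, cos φ₁ sin φ₂ − sin φ₁ cos φ₂ cos Δλ) = 260.82°
Final bearing θ₂ = (initial bearing from the destination back to the start) + 180° = 217.49°
Δθ = θ₂ − θ₁ = -43.3°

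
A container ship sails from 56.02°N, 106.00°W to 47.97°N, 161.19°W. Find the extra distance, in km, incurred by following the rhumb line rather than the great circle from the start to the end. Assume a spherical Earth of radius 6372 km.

96 km

Great circle: cos σ = sin φ₁ sin φ₂ + cos φ₁ cos φ₂ cos Δλ,  σ = 0.5925 rad → d_gc = 3775.2 km
Rhumb line: Δψ = -0.2290, q = Δφ/Δψ = 0.6136, d_rh = R√(Δφ²+q²Δλ²) = 3870.9 km
Excess = 3870.9 − 3775.2 = 95.7 ≈ 96 km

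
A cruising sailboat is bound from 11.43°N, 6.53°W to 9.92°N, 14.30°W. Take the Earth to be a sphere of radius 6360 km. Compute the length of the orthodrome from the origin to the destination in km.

Haversine: a = sin²(Δφ/2)+cos φ₁ cos φ₂ sin²(Δλ/2) = 0.00461;  σ = 2·atan2(√a,√(1−a))
σ = 7.783° → d = Rσ = 6360·0.13584 = 864 km

864 km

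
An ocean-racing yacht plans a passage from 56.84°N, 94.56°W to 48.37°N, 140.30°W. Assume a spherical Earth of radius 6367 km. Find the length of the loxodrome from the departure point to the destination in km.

3215 km

Rhumb course C = atan2(Δλ, Δψ) with Δψ = ln[tan(π/4+φ₂/2)/tan(π/4+φ₁/2)] = -0.2444, Δλ = -0.7983 → C = 252.98°
d = R·|Δφ| / |cos C| = 6367·0.14783 / 0.29274 = 3215 km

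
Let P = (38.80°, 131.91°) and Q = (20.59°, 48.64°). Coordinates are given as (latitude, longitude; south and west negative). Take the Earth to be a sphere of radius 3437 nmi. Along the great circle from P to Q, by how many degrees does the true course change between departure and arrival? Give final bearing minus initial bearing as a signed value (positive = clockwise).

Initial bearing θ₁ = atan2(sin Δλ cos φ₂, cos φ₁ sin φ₂ − sin φ₁ cos φ₂ cos Δλ) = 282.45°
Final bearing θ₂ = (initial bearing from the destination back to the start) + 180° = 234.38°
Δθ = θ₂ − θ₁ = -48.1°

-48.1°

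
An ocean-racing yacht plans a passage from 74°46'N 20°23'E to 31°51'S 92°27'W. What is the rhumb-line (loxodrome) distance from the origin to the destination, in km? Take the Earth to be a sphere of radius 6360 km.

14849 km

Δψ = ln[tan(π/4+φ₂/2)/tan(π/4+φ₁/2)] = -2.5989;  Δφ = -1.8608 rad,  Δλ = -1.9693 rad
q = Δφ/Δψ = 0.7160
d = R·√(Δφ² + q²Δλ²) = 6360·2.33469 = 14849 km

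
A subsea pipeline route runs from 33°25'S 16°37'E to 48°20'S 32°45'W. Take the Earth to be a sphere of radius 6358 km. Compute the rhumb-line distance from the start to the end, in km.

Δψ = ln[tan(π/4+φ₂/2)/tan(π/4+φ₁/2)] = -0.3468;  Δφ = -0.2603 rad,  Δλ = -0.8616 rad
q = Δφ/Δψ = 0.7508
d = R·√(Δφ² + q²Δλ²) = 6358·0.69730 = 4433 km

4433 km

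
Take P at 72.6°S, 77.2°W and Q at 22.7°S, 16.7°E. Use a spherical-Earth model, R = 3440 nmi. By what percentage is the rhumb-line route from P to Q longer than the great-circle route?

Great circle: σ = 1.2138 rad → d_gc = Rσ = 4175.4 nmi
Rhumb: Δφ = +0.8709, Δλ = +1.6389, Δψ = +1.4702, q = Δφ/Δψ = 0.5924 → d_rh = R√(Δφ²+q²Δλ²) = 4486.6 nmi
Excess = (4486.6 − 4175.4) / 4175.4 = 311.2 / 4175.4 = 7.453% ≈ 7.5%

7.5%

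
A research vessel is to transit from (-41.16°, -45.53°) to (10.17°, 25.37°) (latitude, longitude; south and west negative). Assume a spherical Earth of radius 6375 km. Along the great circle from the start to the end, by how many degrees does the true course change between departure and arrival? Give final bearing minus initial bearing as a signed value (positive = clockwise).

-23.8°

At departure: θ₁ = atan2(sin Δλ cos φ₂, cos φ₁ sin φ₂ − sin φ₁ cos φ₂ cos Δλ) = 69.65°
At arrival: θ₂ = atan2(sin Δλ cos φ₁, −cos φ₂ sin φ₁ + sin φ₂ cos φ₁ cos Δλ) = 45.82°
Δθ = θ₂ − θ₁ = -23.8°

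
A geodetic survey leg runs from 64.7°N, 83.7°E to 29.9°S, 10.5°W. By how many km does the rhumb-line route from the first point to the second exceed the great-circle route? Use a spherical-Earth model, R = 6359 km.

324 km

Great circle: cos σ = sin φ₁ sin φ₂ + cos φ₁ cos φ₂ cos Δλ,  σ = 2.0690 rad → d_gc = 13156.5 km
Rhumb line: Δψ = -2.0414, q = Δφ/Δψ = 0.8088, d_rh = R√(Δφ²+q²Δλ²) = 13480.9 km
Excess = 13480.9 − 13156.5 = 324.4 ≈ 324 km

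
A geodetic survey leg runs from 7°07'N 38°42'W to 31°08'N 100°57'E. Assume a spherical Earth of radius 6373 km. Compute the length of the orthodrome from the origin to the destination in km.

13979 km

Haversine: a = sin²(Δφ/2)+cos φ₁ cos φ₂ sin²(Δλ/2) = 0.79163;  σ = 2·atan2(√a,√(1−a))
σ = 125.680° → d = Rσ = 6373·2.19353 = 13979 km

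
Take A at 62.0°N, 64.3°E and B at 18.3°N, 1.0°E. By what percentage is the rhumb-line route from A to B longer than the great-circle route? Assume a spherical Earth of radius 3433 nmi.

Great circle: σ = 1.0730 rad → d_gc = Rσ = 3683.5 nmi
Rhumb: Δφ = -0.7627, Δλ = -1.1048, Δψ = -1.0640, q = Δφ/Δψ = 0.7168 → d_rh = R√(Δφ²+q²Δλ²) = 3774.6 nmi
Excess = (3774.6 − 3683.5) / 3683.5 = 91.1 / 3683.5 = 2.47% ≈ 2.5%

2.5%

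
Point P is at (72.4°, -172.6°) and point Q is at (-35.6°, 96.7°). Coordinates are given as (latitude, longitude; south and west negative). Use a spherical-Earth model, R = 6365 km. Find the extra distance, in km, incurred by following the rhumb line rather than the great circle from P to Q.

386 km

Great circle: cos σ = sin φ₁ sin φ₂ + cos φ₁ cos φ₂ cos Δλ,  σ = 2.1626 rad → d_gc = 13765.1 km
Rhumb line: Δψ = -2.5312, q = Δφ/Δψ = 0.7447, d_rh = R√(Δφ²+q²Δλ²) = 14150.8 km
Excess = 14150.8 − 13765.1 = 385.7 ≈ 386 km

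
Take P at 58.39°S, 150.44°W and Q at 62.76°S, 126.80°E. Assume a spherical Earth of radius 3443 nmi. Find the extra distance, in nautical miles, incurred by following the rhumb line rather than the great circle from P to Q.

166 nmi

Great circle: cos σ = sin φ₁ sin φ₂ + cos φ₁ cos φ₂ cos Δλ,  σ = 0.6642 rad → d_gc = 2286.8 nmi
Rhumb line: Δψ = -0.1555, q = Δφ/Δψ = 0.4904, d_rh = R√(Δφ²+q²Δλ²) = 2453.0 nmi
Excess = 2453.0 − 2286.8 = 166.2 ≈ 166 nmi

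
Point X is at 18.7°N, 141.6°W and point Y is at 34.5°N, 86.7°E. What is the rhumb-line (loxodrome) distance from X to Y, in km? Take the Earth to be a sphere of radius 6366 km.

13139 km

Δψ = ln[tan(π/4+φ₂/2)/tan(π/4+φ₁/2)] = +0.3099;  Δφ = +0.2758 rad,  Δλ = -2.2986 rad
q = Δφ/Δψ = 0.8899
d = R·√(Δφ² + q²Δλ²) = 6366·2.06399 = 13139 km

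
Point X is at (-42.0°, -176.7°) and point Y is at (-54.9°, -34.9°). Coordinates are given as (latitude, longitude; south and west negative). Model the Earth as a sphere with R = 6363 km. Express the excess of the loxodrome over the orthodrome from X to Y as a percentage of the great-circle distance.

21.1%

Great circle: σ = 1.3575 rad → d_gc = Rσ = 8638.0 km
Rhumb: Δφ = -0.2251, Δλ = +2.4749, Δψ = -0.3420, q = Δφ/Δψ = 0.6583 → d_rh = R√(Δφ²+q²Δλ²) = 10464.8 km
Excess = (10464.8 − 8638.0) / 8638.0 = 1826.8 / 8638.0 = 21.148% ≈ 21.1%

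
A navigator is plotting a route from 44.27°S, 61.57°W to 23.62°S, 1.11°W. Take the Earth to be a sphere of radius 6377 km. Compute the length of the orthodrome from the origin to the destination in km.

cos σ = sin φ₁ sin φ₂ + cos φ₁ cos φ₂ cos Δλ
      = sin(-44.27°)sin(-23.62°) + cos(-44.27°)cos(-23.62°)cos(60.46°) = 0.6031
σ = 52.904° → d = Rσ = 6377·0.92336 = 5888 km

5888 km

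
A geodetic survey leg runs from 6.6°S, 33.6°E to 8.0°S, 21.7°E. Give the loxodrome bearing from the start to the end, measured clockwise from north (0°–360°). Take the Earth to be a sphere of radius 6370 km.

263.2°

Meridional parts: M(φ₁)=-0.1154, M(φ₂)=-0.1401 → ΔM = -0.0246;  Δλ = -0.2077 rad
tan C = Δλ / ΔM = +8.4309 → C = 263.24°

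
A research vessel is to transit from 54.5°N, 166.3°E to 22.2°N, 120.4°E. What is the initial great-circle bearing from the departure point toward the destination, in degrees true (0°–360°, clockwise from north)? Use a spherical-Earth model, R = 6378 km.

245.3°

θ = atan2( sin Δλ·cos φ₂ ,  cos φ₁ sin φ₂ − sin φ₁ cos φ₂ cos Δλ )
  = atan2(-0.6649, -0.3051) = 245.35°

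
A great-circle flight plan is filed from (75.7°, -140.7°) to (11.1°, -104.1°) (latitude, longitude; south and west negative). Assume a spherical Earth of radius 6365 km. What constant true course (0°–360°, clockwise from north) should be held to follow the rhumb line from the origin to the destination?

Meridional parts: M(φ₁)=+2.0759, M(φ₂)=+0.1950 → ΔM = -1.8809;  Δλ = +0.6388 rad
tan C = Δλ / ΔM = -0.3396 → C = 161.24°

161.2°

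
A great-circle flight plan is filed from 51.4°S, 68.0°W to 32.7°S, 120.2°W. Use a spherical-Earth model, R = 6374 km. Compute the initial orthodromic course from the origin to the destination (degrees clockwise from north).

N = sin Δλ·cos φ₂ = -0.6649;  D = cos φ₁ sin φ₂ − sin φ₁ cos φ₂ cos Δλ = +0.0660
initial course = atan2(N, D) = 275.67°

275.7°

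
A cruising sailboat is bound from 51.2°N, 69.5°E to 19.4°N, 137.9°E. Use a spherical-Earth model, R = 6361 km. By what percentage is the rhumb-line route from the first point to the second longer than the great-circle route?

Great circle: σ = 1.0742 rad → d_gc = Rσ = 6833.0 km
Rhumb: Δφ = -0.5550, Δλ = +1.1938, Δψ = -0.6984, q = Δφ/Δψ = 0.7947 → d_rh = R√(Δφ²+q²Δλ²) = 6991.4 km
Excess = (6991.4 − 6833.0) / 6833.0 = 158.4 / 6833.0 = 2.32% ≈ 2.3%

2.3%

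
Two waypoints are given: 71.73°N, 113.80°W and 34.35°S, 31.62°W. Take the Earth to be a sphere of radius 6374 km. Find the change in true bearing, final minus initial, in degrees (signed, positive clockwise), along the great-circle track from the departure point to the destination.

At departure: θ₁ = atan2(sin Δλ cos φ₂, cos φ₁ sin φ₂ − sin φ₁ cos φ₂ cos Δλ) = 109.12°
At arrival: θ₂ = atan2(sin Δλ cos φ₁, −cos φ₂ sin φ₁ + sin φ₂ cos φ₁ cos Δλ) = 158.98°
Δθ = θ₂ − θ₁ = +49.9°

+49.9°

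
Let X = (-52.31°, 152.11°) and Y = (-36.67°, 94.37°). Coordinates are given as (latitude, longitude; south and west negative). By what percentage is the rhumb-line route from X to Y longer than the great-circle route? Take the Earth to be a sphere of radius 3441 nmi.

2.2%

Great circle: σ = 0.7461 rad → d_gc = Rσ = 2567.4 nmi
Rhumb: Δφ = +0.2730, Δλ = -1.0078, Δψ = +0.3862, q = Δφ/Δψ = 0.7068 → d_rh = R√(Δφ²+q²Δλ²) = 2624.9 nmi
Excess = (2624.9 − 2567.4) / 2567.4 = 57.5 / 2567.4 = 2.24% ≈ 2.2%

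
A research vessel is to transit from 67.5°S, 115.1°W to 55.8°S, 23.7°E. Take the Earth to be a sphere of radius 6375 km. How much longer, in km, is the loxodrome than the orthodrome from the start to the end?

Great circle: cos σ = sin φ₁ sin φ₂ + cos φ₁ cos φ₂ cos Δλ,  σ = 0.9244 rad → d_gc = 5893.3 km
Rhumb line: Δψ = +0.4361, q = Δφ/Δψ = 0.4683, d_rh = R√(Δφ²+q²Δλ²) = 7348.2 km
Excess = 7348.2 − 5893.3 = 1454.9 ≈ 1455 km

1455 km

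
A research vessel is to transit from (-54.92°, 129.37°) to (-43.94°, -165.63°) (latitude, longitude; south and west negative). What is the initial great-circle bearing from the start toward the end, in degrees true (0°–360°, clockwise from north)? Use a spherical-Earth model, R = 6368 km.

N = sin Δλ·cos φ₂ = +0.6526;  D = cos φ₁ sin φ₂ − sin φ₁ cos φ₂ cos Δλ = -0.1498
initial course = atan2(N, D) = 102.93°

102.9°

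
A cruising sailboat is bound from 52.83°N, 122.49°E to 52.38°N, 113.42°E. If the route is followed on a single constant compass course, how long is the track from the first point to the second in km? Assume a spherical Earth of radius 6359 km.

Rhumb course C = atan2(Δλ, Δψ) with Δψ = ln[tan(π/4+φ₂/2)/tan(π/4+φ₁/2)] = -0.0129, Δλ = -0.1583 → C = 265.33°
d = R·|Δφ| / |cos C| = 6359·0.00785 / 0.08142 = 613 km

613 km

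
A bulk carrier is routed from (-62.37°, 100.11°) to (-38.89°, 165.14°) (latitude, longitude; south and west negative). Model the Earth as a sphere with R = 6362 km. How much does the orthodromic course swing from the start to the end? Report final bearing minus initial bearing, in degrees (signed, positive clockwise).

At departure: θ₁ = atan2(sin Δλ cos φ₂, cos φ₁ sin φ₂ − sin φ₁ cos φ₂ cos Δλ) = 90.00°
At arrival: θ₂ = atan2(sin Δλ cos φ₁, −cos φ₂ sin φ₁ + sin φ₂ cos φ₁ cos Δλ) = 36.57°
Δθ = θ₂ − θ₁ = -53.4°

-53.4°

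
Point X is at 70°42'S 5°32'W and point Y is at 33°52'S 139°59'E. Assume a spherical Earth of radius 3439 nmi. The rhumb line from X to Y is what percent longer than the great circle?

23.7%

Great circle: σ = 1.2664 rad → d_gc = Rσ = 4355.1 nmi
Rhumb: Δφ = +0.6429, Δλ = +2.5397, Δψ = +1.1429, q = Δφ/Δψ = 0.5625 → d_rh = R√(Δφ²+q²Δλ²) = 5387.4 nmi
Excess = (5387.4 − 4355.1) / 4355.1 = 1032.3 / 4355.1 = 23.70% ≈ 23.7%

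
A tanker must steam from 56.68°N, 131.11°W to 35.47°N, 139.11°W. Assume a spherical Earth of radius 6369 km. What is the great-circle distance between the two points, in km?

Haversine: a = sin²(Δφ/2)+cos φ₁ cos φ₂ sin²(Δλ/2) = 0.03605;  σ = 2·atan2(√a,√(1−a))
σ = 21.889° → d = Rσ = 6369·0.38204 = 2433 km

2433 km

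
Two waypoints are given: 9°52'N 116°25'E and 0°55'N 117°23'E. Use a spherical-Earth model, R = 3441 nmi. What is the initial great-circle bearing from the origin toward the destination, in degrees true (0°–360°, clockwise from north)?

173.8°

N = sin Δλ·cos φ₂ = +0.0169;  D = cos φ₁ sin φ₂ − sin φ₁ cos φ₂ cos Δλ = -0.1555
initial course = atan2(N, D) = 173.81°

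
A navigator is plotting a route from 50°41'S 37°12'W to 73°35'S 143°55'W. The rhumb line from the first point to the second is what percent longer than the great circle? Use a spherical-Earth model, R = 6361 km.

Great circle: σ = 0.8085 rad → d_gc = Rσ = 5142.7 km
Rhumb: Δφ = -0.3997, Δλ = -1.8626, Δψ = -0.9068, q = Δφ/Δψ = 0.4407 → d_rh = R√(Δφ²+q²Δλ²) = 5807.8 km
Excess = (5807.8 − 5142.7) / 5142.7 = 665.1 / 5142.7 = 12.93% ≈ 12.9%

12.9%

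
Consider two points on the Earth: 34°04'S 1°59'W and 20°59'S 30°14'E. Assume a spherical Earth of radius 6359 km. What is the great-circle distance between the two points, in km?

3468 km

Haversine: a = sin²(Δφ/2)+cos φ₁ cos φ₂ sin²(Δλ/2) = 0.07252;  σ = 2·atan2(√a,√(1−a))
σ = 31.245° → d = Rσ = 6359·0.54532 = 3468 km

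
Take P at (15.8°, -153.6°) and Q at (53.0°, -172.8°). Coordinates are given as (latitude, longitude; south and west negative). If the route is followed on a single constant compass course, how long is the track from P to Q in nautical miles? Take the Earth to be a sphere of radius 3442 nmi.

2416 nmi

Rhumb course C = atan2(Δλ, Δψ) with Δψ = ln[tan(π/4+φ₂/2)/tan(π/4+φ₁/2)] = +0.8155, Δλ = -0.3351 → C = 337.66°
d = R·|Δφ| / |cos C| = 3442·0.64926 / 0.92496 = 2416 nmi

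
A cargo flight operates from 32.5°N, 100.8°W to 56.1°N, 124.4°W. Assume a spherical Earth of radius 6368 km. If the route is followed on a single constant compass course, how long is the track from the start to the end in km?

Δψ = ln[tan(π/4+φ₂/2)/tan(π/4+φ₁/2)] = +0.5878;  Δφ = +0.4119 rad,  Δλ = -0.4119 rad
q = Δφ/Δψ = 0.7007
d = R·√(Δφ² + q²Δλ²) = 6368·0.50295 = 3203 km

3203 km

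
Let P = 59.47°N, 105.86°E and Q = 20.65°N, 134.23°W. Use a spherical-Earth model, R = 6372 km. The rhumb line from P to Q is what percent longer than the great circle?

10.9%

Great circle: σ = 1.5040 rad → d_gc = Rσ = 9583.5 km
Rhumb: Δφ = -0.6775, Δλ = +2.0928, Δψ = -0.9301, q = Δφ/Δψ = 0.7284 → d_rh = R√(Δφ²+q²Δλ²) = 10630.2 km
Excess = (10630.2 − 9583.5) / 9583.5 = 1046.7 / 9583.5 = 10.92% ≈ 10.9%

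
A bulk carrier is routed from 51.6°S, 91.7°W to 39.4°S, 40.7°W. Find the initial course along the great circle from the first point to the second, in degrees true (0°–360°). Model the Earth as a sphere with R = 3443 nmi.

91.3°

θ = atan2( sin Δλ·cos φ₂ ,  cos φ₁ sin φ₂ − sin φ₁ cos φ₂ cos Δλ )
  = atan2(+0.6005, -0.0132) = 91.25°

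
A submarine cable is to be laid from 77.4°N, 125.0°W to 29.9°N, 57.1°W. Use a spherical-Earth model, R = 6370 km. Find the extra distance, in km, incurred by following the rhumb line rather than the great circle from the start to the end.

Great circle: cos σ = sin φ₁ sin φ₂ + cos φ₁ cos φ₂ cos Δλ,  σ = 0.9793 rad → d_gc = 6237.94 km
Rhumb line: Δψ = -1.6563, q = Δφ/Δψ = 0.5005, d_rh = R√(Δφ²+q²Δλ²) = 6493.42 km
Excess = 6493.42 − 6237.94 = 255.48 ≈ 255 km

255 km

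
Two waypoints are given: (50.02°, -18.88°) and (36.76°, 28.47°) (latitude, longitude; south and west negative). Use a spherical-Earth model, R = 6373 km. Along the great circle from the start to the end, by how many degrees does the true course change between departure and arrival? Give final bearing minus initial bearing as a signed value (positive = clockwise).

+33.7°

Initial bearing θ₁ = atan2(sin Δλ cos φ₂, cos φ₁ sin φ₂ − sin φ₁ cos φ₂ cos Δλ) = 93.05°
Final bearing θ₂ = (initial bearing from the destination back to the start) + 180° = 126.79°
Δθ = θ₂ − θ₁ = +33.7°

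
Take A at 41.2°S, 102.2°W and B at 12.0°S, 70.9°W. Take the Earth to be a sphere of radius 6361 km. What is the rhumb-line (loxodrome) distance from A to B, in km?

Δψ = ln[tan(π/4+φ₂/2)/tan(π/4+φ₁/2)] = +0.5795;  Δφ = +0.5096 rad,  Δλ = +0.5463 rad
q = Δφ/Δψ = 0.8794
d = R·√(Δφ² + q²Δλ²) = 6361·0.70038 = 4455 km

4455 km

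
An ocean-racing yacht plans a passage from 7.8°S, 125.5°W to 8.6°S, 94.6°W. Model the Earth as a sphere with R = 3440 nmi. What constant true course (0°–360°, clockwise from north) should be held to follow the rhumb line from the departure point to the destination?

91.5°

Δψ = ln[tan(π/4+φ₂/2)/tan(π/4+φ₁/2)] = -0.0141
Δλ = +0.5393 rad (taken the short way round)
course = atan2(Δλ, Δψ) = 91.50°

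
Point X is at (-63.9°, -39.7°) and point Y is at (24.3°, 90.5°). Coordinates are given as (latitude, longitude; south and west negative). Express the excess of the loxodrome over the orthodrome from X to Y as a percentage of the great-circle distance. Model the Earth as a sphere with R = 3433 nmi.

6.7%

Great circle: σ = 2.2502 rad → d_gc = Rσ = 7725.1 nmi
Rhumb: Δφ = +1.5394, Δλ = +2.2724, Δψ = +1.8994, q = Δφ/Δψ = 0.8105 → d_rh = R√(Δφ²+q²Δλ²) = 8240.4 nmi
Excess = (8240.4 − 7725.1) / 7725.1 = 515.3 / 7725.1 = 6.67% ≈ 6.7%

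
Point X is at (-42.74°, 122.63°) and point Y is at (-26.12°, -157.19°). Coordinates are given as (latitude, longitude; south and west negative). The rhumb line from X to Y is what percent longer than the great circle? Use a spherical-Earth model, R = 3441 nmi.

Great circle: σ = 1.1470 rad → d_gc = Rσ = 3946.7 nmi
Rhumb: Δφ = +0.2901, Δλ = +1.3994, Δψ = +0.3541, q = Δφ/Δψ = 0.8192 → d_rh = R√(Δφ²+q²Δλ²) = 4068.9 nmi
Excess = (4068.9 − 3946.7) / 3946.7 = 122.2 / 3946.7 = 3.10% ≈ 3.1%

3.1%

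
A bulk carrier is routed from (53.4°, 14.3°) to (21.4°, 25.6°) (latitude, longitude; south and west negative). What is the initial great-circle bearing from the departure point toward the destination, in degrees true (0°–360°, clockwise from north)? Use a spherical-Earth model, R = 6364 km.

160.5°

N = sin Δλ·cos φ₂ = +0.1824;  D = cos φ₁ sin φ₂ − sin φ₁ cos φ₂ cos Δλ = -0.5154
initial course = atan2(N, D) = 160.51°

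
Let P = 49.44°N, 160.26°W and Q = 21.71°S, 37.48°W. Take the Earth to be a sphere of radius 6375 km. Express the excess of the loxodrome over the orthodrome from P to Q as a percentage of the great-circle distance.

2.9%

Great circle: σ = 2.2245 rad → d_gc = Rσ = 14181.0 km
Rhumb: Δφ = -1.2418, Δλ = +2.1429, Δψ = -1.3839, q = Δφ/Δψ = 0.8973 → d_rh = R√(Δφ²+q²Δλ²) = 14592.5 km
Excess = (14592.5 − 14181.0) / 14181.0 = 411.5 / 14181.0 = 2.90% ≈ 2.9%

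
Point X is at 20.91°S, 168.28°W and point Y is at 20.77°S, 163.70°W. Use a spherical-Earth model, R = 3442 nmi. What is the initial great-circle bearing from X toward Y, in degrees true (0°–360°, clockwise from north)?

θ = atan2( sin Δλ·cos φ₂ ,  cos φ₁ sin φ₂ − sin φ₁ cos φ₂ cos Δλ )
  = atan2(+0.0747, +0.0014) = 88.94°

88.9°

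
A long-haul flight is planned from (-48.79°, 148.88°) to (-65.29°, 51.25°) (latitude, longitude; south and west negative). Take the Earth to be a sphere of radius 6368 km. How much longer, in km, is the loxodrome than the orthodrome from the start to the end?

544 km

Great circle: cos σ = sin φ₁ sin φ₂ + cos φ₁ cos φ₂ cos Δλ,  σ = 0.8674 rad → d_gc = 5523.3 km
Rhumb line: Δψ = -0.5403, q = Δφ/Δψ = 0.5330, d_rh = R√(Δφ²+q²Δλ²) = 6067.6 km
Excess = 6067.6 − 5523.3 = 544.3 ≈ 544 km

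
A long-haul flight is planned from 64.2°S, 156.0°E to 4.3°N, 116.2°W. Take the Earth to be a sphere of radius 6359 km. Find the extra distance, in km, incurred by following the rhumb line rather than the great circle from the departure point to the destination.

Great circle: cos σ = sin φ₁ sin φ₂ + cos φ₁ cos φ₂ cos Δλ,  σ = 1.6217 rad → d_gc = 10312.2 km
Rhumb line: Δψ = +1.5490, q = Δφ/Δψ = 0.7718, d_rh = R√(Δφ²+q²Δλ²) = 10694.0 km
Excess = 10694.0 − 10312.2 = 381.8 ≈ 382 km

382 km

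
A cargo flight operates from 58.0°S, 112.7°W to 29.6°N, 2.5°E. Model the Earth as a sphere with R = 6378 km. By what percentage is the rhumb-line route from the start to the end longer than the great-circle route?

Great circle: σ = 2.2333 rad → d_gc = Rσ = 14243.8 km
Rhumb: Δφ = +1.5289, Δλ = +2.0106, Δψ = +1.7904, q = Δφ/Δψ = 0.8539 → d_rh = R√(Δφ²+q²Δλ²) = 14663.1 km
Excess = (14663.1 − 14243.8) / 14243.8 = 419.3 / 14243.8 = 2.94% ≈ 2.9%

2.9%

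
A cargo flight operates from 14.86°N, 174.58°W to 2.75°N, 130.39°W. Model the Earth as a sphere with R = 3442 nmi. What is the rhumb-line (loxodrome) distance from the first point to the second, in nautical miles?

Rhumb course C = atan2(Δλ, Δψ) with Δψ = ln[tan(π/4+φ₂/2)/tan(π/4+φ₁/2)] = -0.2143, Δλ = +0.7713 → C = 105.53°
d = R·|Δφ| / |cos C| = 3442·0.21136 / 0.26771 = 2717 nmi

2717 nmi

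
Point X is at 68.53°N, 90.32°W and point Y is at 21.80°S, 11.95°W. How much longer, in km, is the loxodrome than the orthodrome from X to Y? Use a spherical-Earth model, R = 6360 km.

273 km

Great circle: cos σ = sin φ₁ sin φ₂ + cos φ₁ cos φ₂ cos Δλ,  σ = 1.8516 rad → d_gc = 11775.9 km
Rhumb line: Δψ = -2.0529, q = Δφ/Δψ = 0.7680, d_rh = R√(Δφ²+q²Δλ²) = 12048.7 km
Excess = 12048.7 − 11775.9 = 272.8 ≈ 273 km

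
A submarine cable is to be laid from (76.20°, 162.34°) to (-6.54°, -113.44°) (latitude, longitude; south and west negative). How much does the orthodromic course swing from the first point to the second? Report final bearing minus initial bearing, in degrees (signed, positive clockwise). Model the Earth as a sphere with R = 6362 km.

+69.0°

Initial bearing θ₁ = atan2(sin Δλ cos φ₂, cos φ₁ sin φ₂ − sin φ₁ cos φ₂ cos Δλ) = 97.17°
Final bearing θ₂ = (initial bearing from the destination back to the start) + 180° = 166.22°
Δθ = θ₂ − θ₁ = +69.0°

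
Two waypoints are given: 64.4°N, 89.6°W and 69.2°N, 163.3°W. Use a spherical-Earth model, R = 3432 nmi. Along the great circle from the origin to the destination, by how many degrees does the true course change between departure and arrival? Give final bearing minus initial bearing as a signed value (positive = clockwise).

-69.2°

Initial bearing θ₁ = atan2(sin Δλ cos φ₂, cos φ₁ sin φ₂ − sin φ₁ cos φ₂ cos Δλ) = 312.66°
Final bearing θ₂ = (initial bearing from the destination back to the start) + 180° = 243.49°
Δθ = θ₂ − θ₁ = -69.2°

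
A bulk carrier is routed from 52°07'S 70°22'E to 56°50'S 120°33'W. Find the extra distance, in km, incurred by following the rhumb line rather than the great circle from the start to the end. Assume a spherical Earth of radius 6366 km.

Great circle: cos σ = sin φ₁ sin φ₂ + cos φ₁ cos φ₂ cos Δλ,  σ = 1.2336 rad → d_gc = 7853.2 km
Rhumb line: Δψ = -0.1419, q = Δφ/Δψ = 0.5802, d_rh = R√(Δφ²+q²Δλ²) = 10913.4 km
Excess = 10913.4 − 7853.2 = 3060.2 ≈ 3060 km

3060 km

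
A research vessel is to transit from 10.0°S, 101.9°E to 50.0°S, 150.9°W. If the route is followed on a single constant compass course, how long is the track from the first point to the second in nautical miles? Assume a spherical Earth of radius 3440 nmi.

Δψ = ln[tan(π/4+φ₂/2)/tan(π/4+φ₁/2)] = -0.8353;  Δφ = -0.6981 rad,  Δλ = +1.8710 rad
q = Δφ/Δψ = 0.8358
d = R·√(Δφ² + q²Δλ²) = 3440·1.71259 = 5891 nmi

5891 nmi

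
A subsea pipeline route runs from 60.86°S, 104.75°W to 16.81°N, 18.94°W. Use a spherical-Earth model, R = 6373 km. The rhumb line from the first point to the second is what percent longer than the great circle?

2.4%

Great circle: σ = 1.7911 rad → d_gc = Rσ = 11414.8 km
Rhumb: Δφ = +1.3556, Δλ = +1.4977, Δψ = +1.6451, q = Δφ/Δψ = 0.8240 → d_rh = R√(Δφ²+q²Δλ²) = 11683.2 km
Excess = (11683.2 − 11414.8) / 11414.8 = 268.4 / 11414.8 = 2.351% ≈ 2.4%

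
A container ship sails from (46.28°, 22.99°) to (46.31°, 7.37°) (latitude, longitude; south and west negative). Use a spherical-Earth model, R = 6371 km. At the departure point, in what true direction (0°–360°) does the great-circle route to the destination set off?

θ = atan2( sin Δλ·cos φ₂ ,  cos φ₁ sin φ₂ − sin φ₁ cos φ₂ cos Δλ )
  = atan2(-0.1860, +0.0190) = 275.82°

275.8°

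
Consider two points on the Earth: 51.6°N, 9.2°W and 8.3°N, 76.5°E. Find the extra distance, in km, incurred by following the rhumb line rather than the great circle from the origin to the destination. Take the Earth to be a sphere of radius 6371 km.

Great circle: cos σ = sin φ₁ sin φ₂ + cos φ₁ cos φ₂ cos Δλ,  σ = 1.4109 rad → d_gc = 8988.8 km
Rhumb line: Δψ = -0.9095, q = Δφ/Δψ = 0.8309, d_rh = R√(Δφ²+q²Δλ²) = 9267.1 km
Excess = 9267.1 − 8988.8 = 278.3 ≈ 278 km

278 km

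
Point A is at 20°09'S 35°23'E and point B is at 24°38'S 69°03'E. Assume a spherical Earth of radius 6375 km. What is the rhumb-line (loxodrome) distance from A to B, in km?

Δψ = ln[tan(π/4+φ₂/2)/tan(π/4+φ₁/2)] = -0.0847;  Δφ = -0.0782 rad,  Δλ = +0.5876 rad
q = Δφ/Δψ = 0.9243
d = R·√(Δφ² + q²Δλ²) = 6375·0.54871 = 3498 km

3498 km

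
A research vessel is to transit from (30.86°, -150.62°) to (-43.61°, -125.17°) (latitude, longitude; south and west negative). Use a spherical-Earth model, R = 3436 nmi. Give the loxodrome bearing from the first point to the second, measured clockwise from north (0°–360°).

162.6°

Meridional parts: M(φ₁)=+0.5667, M(φ₂)=-0.8475 → ΔM = -1.4142;  Δλ = +0.4442 rad
tan C = Δλ / ΔM = -0.3141 → C = 162.56°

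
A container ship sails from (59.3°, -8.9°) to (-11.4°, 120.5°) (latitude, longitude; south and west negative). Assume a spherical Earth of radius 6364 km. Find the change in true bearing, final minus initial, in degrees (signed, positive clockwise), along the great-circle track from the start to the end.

Initial bearing θ₁ = atan2(sin Δλ cos φ₂, cos φ₁ sin φ₂ − sin φ₁ cos φ₂ cos Δλ) = 60.18°
Final bearing θ₂ = (initial bearing from the destination back to the start) + 180° = 153.14°
Δθ = θ₂ − θ₁ = +93.0°

+93.0°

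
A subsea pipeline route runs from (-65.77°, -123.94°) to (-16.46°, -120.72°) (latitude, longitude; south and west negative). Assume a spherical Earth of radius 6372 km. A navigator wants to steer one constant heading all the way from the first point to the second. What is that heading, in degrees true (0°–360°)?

2.6°

Meridional parts: M(φ₁)=-1.5387, M(φ₂)=-0.2913 → ΔM = +1.2474;  Δλ = +0.0562 rad
tan C = Δλ / ΔM = +0.0451 → C = 2.58°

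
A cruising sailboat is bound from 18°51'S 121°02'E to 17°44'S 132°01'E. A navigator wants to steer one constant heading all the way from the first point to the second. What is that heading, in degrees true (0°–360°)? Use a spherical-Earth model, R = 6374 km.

Meridional parts: M(φ₁)=-0.3351, M(φ₂)=-0.3146 → ΔM = +0.0205;  Δλ = +0.1917 rad
tan C = Δλ / ΔM = +9.3386 → C = 83.89°

83.9°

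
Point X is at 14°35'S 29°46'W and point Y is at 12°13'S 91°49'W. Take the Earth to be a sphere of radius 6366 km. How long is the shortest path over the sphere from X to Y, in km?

6691 km

cos σ = sin φ₁ sin φ₂ + cos φ₁ cos φ₂ cos Δλ
      = sin(-14.58°)sin(-12.22°) + cos(-14.58°)cos(-12.22°)cos(-62.05°) = 0.4966
σ = 60.224° → d = Rσ = 6366·1.05111 = 6691 km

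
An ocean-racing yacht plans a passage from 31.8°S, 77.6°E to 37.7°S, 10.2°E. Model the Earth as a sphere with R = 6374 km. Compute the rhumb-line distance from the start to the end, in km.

Δψ = ln[tan(π/4+φ₂/2)/tan(π/4+φ₁/2)] = -0.1254;  Δφ = -0.1030 rad,  Δλ = -1.1764 rad
q = Δφ/Δψ = 0.8209
d = R·√(Δφ² + q²Δλ²) = 6374·0.97118 = 6190 km

6190 km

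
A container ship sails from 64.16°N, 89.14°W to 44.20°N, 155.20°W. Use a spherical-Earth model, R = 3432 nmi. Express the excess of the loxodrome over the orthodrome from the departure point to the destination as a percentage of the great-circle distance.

Great circle: σ = 0.7163 rad → d_gc = Rσ = 2458.3 nmi
Rhumb: Δφ = -0.3484, Δλ = -1.1530, Δψ = -0.6105, q = Δφ/Δψ = 0.5706 → d_rh = R√(Δφ²+q²Δλ²) = 2554.9 nmi
Excess = (2554.9 − 2458.3) / 2458.3 = 96.6 / 2458.3 = 3.93% ≈ 3.9%

3.9%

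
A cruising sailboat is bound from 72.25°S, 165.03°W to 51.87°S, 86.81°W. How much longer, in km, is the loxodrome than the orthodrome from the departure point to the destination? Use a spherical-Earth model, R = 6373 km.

276 km

Great circle: cos σ = sin φ₁ sin φ₂ + cos φ₁ cos φ₂ cos Δλ,  σ = 0.6639 rad → d_gc = 4231.0 km
Rhumb line: Δψ = +0.7945, q = Δφ/Δψ = 0.4477, d_rh = R√(Δφ²+q²Δλ²) = 4506.9 km
Excess = 4506.9 − 4231.0 = 275.9 ≈ 276 km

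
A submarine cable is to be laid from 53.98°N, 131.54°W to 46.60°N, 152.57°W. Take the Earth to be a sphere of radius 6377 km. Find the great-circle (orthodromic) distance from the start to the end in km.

cos σ = sin φ₁ sin φ₂ + cos φ₁ cos φ₂ cos Δλ
      = sin(53.98°)sin(46.60°) + cos(53.98°)cos(46.60°)cos(-21.03°) = 0.9648
σ = 15.247° → d = Rσ = 6377·0.26610 = 1697 km

1697 km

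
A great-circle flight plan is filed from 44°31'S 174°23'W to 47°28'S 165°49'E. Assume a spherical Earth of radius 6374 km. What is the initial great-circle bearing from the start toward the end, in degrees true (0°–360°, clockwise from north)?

N = sin Δλ·cos φ₂ = -0.2290;  D = cos φ₁ sin φ₂ − sin φ₁ cos φ₂ cos Δλ = -0.0795
initial course = atan2(N, D) = 250.86°

250.9°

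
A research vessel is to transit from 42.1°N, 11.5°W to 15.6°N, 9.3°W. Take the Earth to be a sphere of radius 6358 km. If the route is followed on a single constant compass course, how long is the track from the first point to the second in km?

2948 km

Δψ = ln[tan(π/4+φ₂/2)/tan(π/4+φ₁/2)] = -0.5358;  Δφ = -0.4625 rad,  Δλ = +0.0384 rad
q = Δφ/Δψ = 0.8632
d = R·√(Δφ² + q²Δλ²) = 6358·0.46370 = 2948 km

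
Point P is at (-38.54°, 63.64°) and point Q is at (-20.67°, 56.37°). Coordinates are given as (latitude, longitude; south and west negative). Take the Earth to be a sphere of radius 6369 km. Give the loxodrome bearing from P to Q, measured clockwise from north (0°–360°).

Δψ = ln[tan(π/4+φ₂/2)/tan(π/4+φ₁/2)] = +0.3611
Δλ = -0.1269 rad (taken the short way round)
course = atan2(Δλ, Δψ) = 340.64°

340.6°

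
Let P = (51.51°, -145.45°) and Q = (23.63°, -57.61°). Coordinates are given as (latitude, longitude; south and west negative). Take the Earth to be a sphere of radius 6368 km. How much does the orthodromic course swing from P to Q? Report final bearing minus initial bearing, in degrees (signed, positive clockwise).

+62.3°

Initial bearing θ₁ = atan2(sin Δλ cos φ₂, cos φ₁ sin φ₂ − sin φ₁ cos φ₂ cos Δλ) = 76.34°
Final bearing θ₂ = (initial bearing from the destination back to the start) + 180° = 138.69°
Δθ = θ₂ − θ₁ = +62.3°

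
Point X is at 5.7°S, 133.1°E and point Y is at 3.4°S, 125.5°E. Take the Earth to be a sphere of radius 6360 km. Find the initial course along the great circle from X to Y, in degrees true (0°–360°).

N = sin Δλ·cos φ₂ = -0.1320;  D = cos φ₁ sin φ₂ − sin φ₁ cos φ₂ cos Δλ = +0.0393
initial course = atan2(N, D) = 286.56°

286.6°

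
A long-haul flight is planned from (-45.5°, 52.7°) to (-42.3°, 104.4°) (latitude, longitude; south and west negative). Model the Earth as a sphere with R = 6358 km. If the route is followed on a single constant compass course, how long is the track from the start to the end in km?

Δψ = ln[tan(π/4+φ₂/2)/tan(π/4+φ₁/2)] = +0.0775;  Δφ = +0.0559 rad,  Δλ = +0.9023 rad
q = Δφ/Δψ = 0.7203
d = R·√(Δφ² + q²Δλ²) = 6358·0.65233 = 4148 km

4148 km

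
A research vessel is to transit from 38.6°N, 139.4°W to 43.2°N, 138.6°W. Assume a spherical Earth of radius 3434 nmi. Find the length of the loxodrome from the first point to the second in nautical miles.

Rhumb course C = atan2(Δλ, Δψ) with Δψ = ln[tan(π/4+φ₂/2)/tan(π/4+φ₁/2)] = +0.1063, Δλ = +0.0140 → C = 7.48°
d = R·|Δφ| / |cos C| = 3434·0.08029 / 0.99148 = 278 nmi

278 nmi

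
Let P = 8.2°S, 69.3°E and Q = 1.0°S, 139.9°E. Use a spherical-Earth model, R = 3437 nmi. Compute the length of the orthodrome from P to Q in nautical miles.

Haversine: a = sin²(Δφ/2)+cos φ₁ cos φ₂ sin²(Δλ/2) = 0.33440;  σ = 2·atan2(√a,√(1−a))
σ = 70.658° → d = Rσ = 3437·1.23322 = 4239 nmi

4239 nmi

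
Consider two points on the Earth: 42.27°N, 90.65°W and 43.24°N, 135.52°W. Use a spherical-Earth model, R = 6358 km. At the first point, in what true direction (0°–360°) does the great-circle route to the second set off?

287.3°

N = sin Δλ·cos φ₂ = -0.5140;  D = cos φ₁ sin φ₂ − sin φ₁ cos φ₂ cos Δλ = +0.1597
initial course = atan2(N, D) = 287.26°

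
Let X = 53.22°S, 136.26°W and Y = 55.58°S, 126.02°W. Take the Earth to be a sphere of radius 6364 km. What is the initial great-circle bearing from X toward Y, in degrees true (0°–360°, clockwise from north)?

115.7°

θ = atan2( sin Δλ·cos φ₂ ,  cos φ₁ sin φ₂ − sin φ₁ cos φ₂ cos Δλ )
  = atan2(+0.1005, -0.0484) = 115.71°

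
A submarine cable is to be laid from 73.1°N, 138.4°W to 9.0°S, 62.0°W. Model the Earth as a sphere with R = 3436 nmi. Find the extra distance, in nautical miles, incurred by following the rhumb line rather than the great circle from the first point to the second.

Great circle: cos σ = sin φ₁ sin φ₂ + cos φ₁ cos φ₂ cos Δλ,  σ = 1.6531 rad → d_gc = 5679.9 nmi
Rhumb line: Δψ = -2.0645, q = Δφ/Δψ = 0.6941, d_rh = R√(Δφ²+q²Δλ²) = 5861.2 nmi
Excess = 5861.2 − 5679.9 = 181.3 ≈ 181 nmi

181 nmi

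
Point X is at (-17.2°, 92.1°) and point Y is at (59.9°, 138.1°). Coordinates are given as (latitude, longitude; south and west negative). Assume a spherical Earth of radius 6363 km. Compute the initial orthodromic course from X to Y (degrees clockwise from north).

N = sin Δλ·cos φ₂ = +0.3608;  D = cos φ₁ sin φ₂ − sin φ₁ cos φ₂ cos Δλ = +0.9295
initial course = atan2(N, D) = 21.21°

21.2°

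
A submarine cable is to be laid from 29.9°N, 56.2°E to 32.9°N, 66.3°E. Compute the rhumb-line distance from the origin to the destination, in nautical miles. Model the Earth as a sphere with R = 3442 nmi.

Δψ = ln[tan(π/4+φ₂/2)/tan(π/4+φ₁/2)] = +0.0614;  Δφ = +0.0524 rad,  Δλ = +0.1763 rad
q = Δφ/Δψ = 0.8534
d = R·√(Δφ² + q²Δλ²) = 3442·0.15928 = 548 nmi

548 nmi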